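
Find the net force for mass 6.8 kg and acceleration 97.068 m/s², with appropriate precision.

6.6 × 10^2 N

net force = 6.8 kg × 97.068 m/s² = 660.0624 N.
6.8 has 2 significant figures; 97.068 has 5.
Division/multiplication keeps the fewest: 2 significant figures.
Rounded: 6.6 × 10^2 N.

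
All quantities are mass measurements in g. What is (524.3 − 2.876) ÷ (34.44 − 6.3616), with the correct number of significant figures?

18.57

524.3 − 2.876 = 521.424, limited to 1 d.p. → 4 s.f.; 34.44 − 6.3616 = 28.0784, limited to 2 d.p. → 4 s.f.
Carrying full precision, 521.424 ÷ 28.0784 = 18.5702889054…; keep min(4, 4) = 4 s.f.
Rounded to 4 significant figures: 18.57.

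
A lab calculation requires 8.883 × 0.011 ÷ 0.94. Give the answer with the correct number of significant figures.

1.0 × 10⁻¹

8.883 × 0.011 ÷ 0.94 = 0.10395
Multiplication/division keeps the fewest significant figures: 8.883 → 4 s.f., 0.011 → 2 s.f., 0.94 → 2 s.f.; limit is 2.
Rounded to 2 significant figures: 1.0 × 10⁻¹.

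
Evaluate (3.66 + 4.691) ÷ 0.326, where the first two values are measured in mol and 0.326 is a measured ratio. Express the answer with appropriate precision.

25.6 mol

3.66 mol + 4.691 mol = 8.351 mol; the sum is limited to 2 decimal places (3 s.f.).
Carrying full precision, 8.351 ÷ 0.326 = 25.6165644172… mol; 0.326 has 3 s.f., so the result keeps min(3, 3) = 3 s.f.
Rounded to 3 significant figures: 25.6 mol.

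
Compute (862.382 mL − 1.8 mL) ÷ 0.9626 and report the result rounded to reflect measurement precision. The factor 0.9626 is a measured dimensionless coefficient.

894.0 mL

862.382 mL − 1.8 mL = 860.582 mL; the difference is limited to 1 decimal place (4 s.f.).
Carrying full precision, 860.582 ÷ 0.9626 = 894.018283815… mL; 0.9626 has 4 s.f., so the result keeps min(4, 4) = 4 s.f.
Rounded to 4 significant figures: 894.0 mL.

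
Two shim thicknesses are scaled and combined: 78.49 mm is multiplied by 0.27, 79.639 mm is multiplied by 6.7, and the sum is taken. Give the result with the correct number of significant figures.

5.5 × 10^2 mm

78.49 × 0.27 = 21.1923 → 21 mm (2 s.f., last digit at the 10^0 place).
79.639 × 6.7 = 533.5813 → 5.3 × 10^2 mm (2 s.f., last digit at the 10^1 place).
Sum: 554.7736 mm; keep the coarser place, 10^1.
Result: 5.5 × 10^2 mm.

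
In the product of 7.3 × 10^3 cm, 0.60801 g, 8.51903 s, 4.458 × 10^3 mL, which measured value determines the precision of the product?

7.3 × 10^3 cm

7.3 × 10^3 cm → 2 s.f.; 0.60801 g → 5 s.f.; 8.51903 s → 6 s.f.; 4.458 × 10^3 mL → 4 s.f.
The fewest is 2 significant figures, from 7.3 × 10^3 cm.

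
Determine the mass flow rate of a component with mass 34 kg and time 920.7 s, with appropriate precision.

mass flow rate = 34 kg ÷ 920.7 s = 0.0369284240252… kg/s.
34 has 2 significant figures; 920.7 has 4.
Division/multiplication keeps the fewest: 2 significant figures.
Rounded: 0.037 kg/s.

0.037 kg/s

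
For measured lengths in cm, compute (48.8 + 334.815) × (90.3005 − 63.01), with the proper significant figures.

48.8 + 334.815 = 383.615, limited to 1 d.p. → 4 s.f.; 90.3005 − 63.01 = 27.2905, limited to 2 d.p. → 4 s.f.
Carrying full precision, 383.615 × 27.2905 = 10469.0451575; keep min(4, 4) = 4 s.f.
Rounded to 4 significant figures: 1.047 × 10^4 cm².

1.047 × 10^4 cm²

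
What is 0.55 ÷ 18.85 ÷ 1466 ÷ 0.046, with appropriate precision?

0.55 ÷ 18.85 ÷ 1466 ÷ 0.046 = 0.000432672739084…
Multiplication/division keeps the fewest significant figures: 0.55 → 2 s.f., 18.85 → 4 s.f., 1466 → 4 s.f., 0.046 → 2 s.f.; limit is 2.
Rounded to 2 significant figures: 4.3 × 10⁻⁴.

4.3 × 10⁻⁴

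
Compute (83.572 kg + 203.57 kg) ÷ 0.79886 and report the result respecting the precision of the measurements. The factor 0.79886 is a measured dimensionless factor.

359.44 kg

83.572 kg + 203.57 kg = 287.142 kg; the sum is limited to 2 decimal places (5 s.f.).
Carrying full precision, 287.142 ÷ 0.79886 = 359.439701575… kg; 0.79886 has 5 s.f., so the result keeps min(5, 5) = 5 s.f.
Rounded to 5 significant figures: 359.44 kg.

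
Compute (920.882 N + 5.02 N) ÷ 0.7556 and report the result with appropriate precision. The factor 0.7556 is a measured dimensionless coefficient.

1225 N

920.882 N + 5.02 N = 925.902 N; the sum is limited to 2 decimal places (5 s.f.).
Carrying full precision, 925.902 ÷ 0.7556 = 1225.38644786… N; 0.7556 has 4 s.f., so the result keeps min(5, 4) = 4 s.f.
Rounded to 4 significant figures: 1225 N.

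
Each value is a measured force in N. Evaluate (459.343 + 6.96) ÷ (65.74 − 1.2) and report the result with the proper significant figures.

459.343 + 6.96 = 466.303, limited to 2 d.p. → 5 s.f.; 65.74 − 1.2 = 64.54, limited to 1 d.p. → 3 s.f.
Carrying full precision, 466.303 ÷ 64.54 = 7.2250232414…; keep min(5, 3) = 3 s.f.
Rounded to 3 significant figures: 7.23.

7.23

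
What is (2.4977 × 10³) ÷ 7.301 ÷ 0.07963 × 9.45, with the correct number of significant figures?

4.06 × 10⁴

(2.4977 × 10³) ÷ 7.301 ÷ 0.07963 × 9.45 = 40598.7832749…
Multiplication/division keeps the fewest significant figures: 2.4977 × 10³ → 5 s.f., 7.301 → 4 s.f., 0.07963 → 4 s.f., 9.45 → 3 s.f.; limit is 3.
Rounded to 3 significant figures: 4.06 × 10⁴.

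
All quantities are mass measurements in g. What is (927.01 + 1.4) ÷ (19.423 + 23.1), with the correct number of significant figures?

927.01 + 1.4 = 928.41, limited to 1 d.p. → 4 s.f.; 19.423 + 23.1 = 42.523, limited to 1 d.p. → 3 s.f.
Carrying full precision, 928.41 ÷ 42.523 = 21.8331256026…; keep min(4, 3) = 3 s.f.
Rounded to 3 significant figures: 21.8.

21.8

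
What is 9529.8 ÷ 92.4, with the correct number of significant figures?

1.03 × 10^2

9529.8 ÷ 92.4 = 103.136363636…
Multiplication/division keeps the fewest significant figures: 9529.8 → 5 s.f., 92.4 → 3 s.f.; limit is 3.
Rounded to 3 significant figures: 1.03 × 10^2.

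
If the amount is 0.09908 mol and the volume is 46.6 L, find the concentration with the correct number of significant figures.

concentration = 0.09908 mol ÷ 46.6 L = 0.00212618025751… mol/L.
0.09908 has 4 significant figures; 46.6 has 3.
Division/multiplication keeps the fewest: 3 significant figures.
Rounded: 0.00213 mol/L.

0.00213 mol/L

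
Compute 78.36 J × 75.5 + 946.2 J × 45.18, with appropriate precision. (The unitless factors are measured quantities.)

4.867 × 10⁴ J

78.36 × 75.5 = 5916.18 → 5.92 × 10³ J (3 s.f., last digit at the 10^1 place).
946.2 × 45.18 = 42749.316 → 4.275 × 10⁴ J (4 s.f., last digit at the 10^1 place).
Sum: 48665.496 J; keep the coarser place, 10^1.
Result: 4.867 × 10⁴ J.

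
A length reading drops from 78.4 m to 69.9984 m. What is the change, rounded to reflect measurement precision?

78.4 m − 69.9984 m = 8.4016 m.
Addition/subtraction keeps the fewest decimal places: 78.4 → 1 decimal place, 69.9984 → 4 decimal places; limit is 1.
Rounded to 1 decimal place: 8.4 m.

8.4 m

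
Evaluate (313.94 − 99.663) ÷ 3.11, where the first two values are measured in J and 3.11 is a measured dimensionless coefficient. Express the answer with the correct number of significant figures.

313.94 J − 99.663 J = 214.277 J; the difference is limited to 2 decimal places (5 s.f.).
Carrying full precision, 214.277 ÷ 3.11 = 68.8993569132… J; 3.11 has 3 s.f., so the result keeps min(5, 3) = 3 s.f.
Rounded to 3 significant figures: 68.9 J.

68.9 J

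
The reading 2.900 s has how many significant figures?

2.900: trailing zeros after a decimal point are significant.

4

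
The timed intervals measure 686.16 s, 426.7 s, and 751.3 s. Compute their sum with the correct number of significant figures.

686.16 s + 426.7 s + 751.3 s = 1864.16 s.
Addition/subtraction keeps the fewest decimal places: 686.16 → 2 decimal places, 426.7 → 1 decimal place, 751.3 → 1 decimal place; limit is 1.
Rounded to 1 decimal place: 1864.2 s.

1864.2 s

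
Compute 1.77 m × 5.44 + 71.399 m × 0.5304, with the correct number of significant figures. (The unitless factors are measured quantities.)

1.77 × 5.44 = 9.6288 → 9.63 m (3 s.f., last digit at the 10^-2 place).
71.399 × 0.5304 = 37.8700296 → 37.87 m (4 s.f., last digit at the 10^-2 place).
Sum: 47.4988296 m; keep the coarser place, 10^-2.
Result: 47.50 m.

47.50 m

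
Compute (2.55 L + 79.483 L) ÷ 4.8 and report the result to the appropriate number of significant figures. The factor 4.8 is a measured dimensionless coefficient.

2.55 L + 79.483 L = 82.033 L; the sum is limited to 2 decimal places (4 s.f.).
Carrying full precision, 82.033 ÷ 4.8 = 17.0902083333… L; 4.8 has 2 s.f., so the result keeps min(4, 2) = 2 s.f.
Rounded to 2 significant figures: 17 L.

17 L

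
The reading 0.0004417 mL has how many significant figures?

4

0.0004417: leading zeros are not significant.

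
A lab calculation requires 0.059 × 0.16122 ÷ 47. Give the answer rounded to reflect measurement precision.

2.0 × 10⁻⁴

0.059 × 0.16122 ÷ 47 = 0.000202382553191…
Multiplication/division keeps the fewest significant figures: 0.059 → 2 s.f., 0.16122 → 5 s.f., 47 → 2 s.f.; limit is 2.
Rounded to 2 significant figures: 2.0 × 10⁻⁴.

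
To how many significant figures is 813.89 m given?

813.89: every digit is nonzero and significant.

5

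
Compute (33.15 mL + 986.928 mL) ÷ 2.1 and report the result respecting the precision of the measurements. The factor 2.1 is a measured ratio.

4.9 × 10² mL

33.15 mL + 986.928 mL = 1020.078 mL; the sum is limited to 2 decimal places (6 s.f.).
Carrying full precision, 1020.078 ÷ 2.1 = 485.751428571… mL; 2.1 has 2 s.f., so the result keeps min(6, 2) = 2 s.f.
Rounded to 2 significant figures: 4.9 × 10² mL.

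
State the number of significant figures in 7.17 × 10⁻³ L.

7.17 × 10⁻³: in scientific notation every digit of the coefficient is significant.

3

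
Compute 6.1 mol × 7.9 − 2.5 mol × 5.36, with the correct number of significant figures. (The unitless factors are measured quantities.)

6.1 × 7.9 = 48.19 → 48 mol (2 s.f., last digit at the 10^0 place).
2.5 × 5.36 = 13.4 → 13 mol (2 s.f., last digit at the 10^0 place).
Difference: 34.79 mol; keep the coarser place, 10^0.
Result: 35 mol.

35 mol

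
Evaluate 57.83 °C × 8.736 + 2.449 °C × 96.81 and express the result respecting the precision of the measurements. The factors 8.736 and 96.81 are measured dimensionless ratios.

742.3 °C

57.83 × 8.736 = 505.20288 → 505.2 °C (4 s.f., last digit at the 10^-1 place).
2.449 × 96.81 = 237.08769 → 237.1 °C (4 s.f., last digit at the 10^-1 place).
Sum: 742.29057 °C; keep the coarser place, 10^-1.
Result: 742.3 °C.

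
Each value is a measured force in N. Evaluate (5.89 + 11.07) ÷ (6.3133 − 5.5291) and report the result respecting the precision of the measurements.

21.63

5.89 + 11.07 = 16.96, limited to 2 d.p. → 4 s.f.; 6.3133 − 5.5291 = 0.7842, limited to 4 d.p. → 4 s.f.
Carrying full precision, 16.96 ÷ 0.7842 = 21.6271359347…; keep min(4, 4) = 4 s.f.
Rounded to 4 significant figures: 21.63.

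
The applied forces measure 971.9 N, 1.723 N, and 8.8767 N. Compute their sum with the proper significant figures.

971.9 N + 1.723 N + 8.8767 N = 982.4997 N.
Addition/subtraction keeps the fewest decimal places: 971.9 → 1 decimal place, 1.723 → 3 decimal places, 8.8767 → 4 decimal places; limit is 1.
Rounded to 1 decimal place: 9.825 × 10^2 N.

9.825 × 10^2 N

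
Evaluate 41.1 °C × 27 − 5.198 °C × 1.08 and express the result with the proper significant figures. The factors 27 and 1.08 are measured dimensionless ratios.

1.1 × 10^3 °C

41.1 × 27 = 1109.7 → 1.1 × 10^3 °C (2 s.f., last digit at the 10^2 place).
5.198 × 1.08 = 5.61384 → 5.61 °C (3 s.f., last digit at the 10^-2 place).
Difference: 1104.08616 °C; keep the coarser place, 10^2.
Result: 1.1 × 10^3 °C.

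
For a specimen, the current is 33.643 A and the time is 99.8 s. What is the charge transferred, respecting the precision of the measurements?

charge transferred = 33.643 A × 99.8 s = 3357.5714 C.
33.643 has 5 significant figures; 99.8 has 3.
Division/multiplication keeps the fewest: 3 significant figures.
Rounded: 3.36 × 10³ C.

3.36 × 10³ C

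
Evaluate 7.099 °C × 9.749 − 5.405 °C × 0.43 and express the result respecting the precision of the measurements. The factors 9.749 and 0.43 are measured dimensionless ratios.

7.099 × 9.749 = 69.208151 → 69.21 °C (4 s.f., last digit at the 10^-2 place).
5.405 × 0.43 = 2.32415 → 2.3 °C (2 s.f., last digit at the 10^-1 place).
Difference: 66.884001 °C; keep the coarser place, 10^-1.
Result: 66.9 °C.

66.9 °C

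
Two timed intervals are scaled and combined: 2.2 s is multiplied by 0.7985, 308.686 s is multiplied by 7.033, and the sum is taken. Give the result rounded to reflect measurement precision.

2173 s

2.2 × 0.7985 = 1.7567 → 1.8 s (2 s.f., last digit at the 10^-1 place).
308.686 × 7.033 = 2170.988638 → 2171 s (4 s.f., last digit at the 10^0 place).
Sum: 2172.745338 s; keep the coarser place, 10^0.
Result: 2173 s.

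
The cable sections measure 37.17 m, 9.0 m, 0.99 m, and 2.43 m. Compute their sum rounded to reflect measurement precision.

49.6 m

37.17 m + 9.0 m + 0.99 m + 2.43 m = 49.59 m.
Addition/subtraction keeps the fewest decimal places: 37.17 → 2 decimal places, 9.0 → 1 decimal place, 0.99 → 2 decimal places, 2.43 → 2 decimal places; limit is 1.
Rounded to 1 decimal place: 49.6 m.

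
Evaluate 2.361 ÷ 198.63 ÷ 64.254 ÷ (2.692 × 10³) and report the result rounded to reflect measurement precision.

6.872 × 10⁻⁸

2.361 ÷ 198.63 ÷ 64.254 ÷ (2.692 × 10³) = 6.87188558461 × 10^-8…
Multiplication/division keeps the fewest significant figures: 2.361 → 4 s.f., 198.63 → 5 s.f., 64.254 → 5 s.f., 2.692 × 10³ → 4 s.f.; limit is 4.
Rounded to 4 significant figures: 6.872 × 10⁻⁸.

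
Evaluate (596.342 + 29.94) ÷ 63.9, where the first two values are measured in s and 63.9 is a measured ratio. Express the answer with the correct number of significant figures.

9.80 s

596.342 s + 29.94 s = 626.282 s; the sum is limited to 2 decimal places (5 s.f.).
Carrying full precision, 626.282 ÷ 63.9 = 9.80097026604… s; 63.9 has 3 s.f., so the result keeps min(5, 3) = 3 s.f.
Rounded to 3 significant figures: 9.80 s.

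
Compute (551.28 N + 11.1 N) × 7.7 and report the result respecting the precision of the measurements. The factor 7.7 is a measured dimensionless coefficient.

4.3 × 10³ N

551.28 N + 11.1 N = 562.38 N; the sum is limited to 1 decimal place (4 s.f.).
Carrying full precision, 562.38 × 7.7 = 4330.326 N; 7.7 has 2 s.f., so the result keeps min(4, 2) = 2 s.f.
Rounded to 2 significant figures: 4.3 × 10³ N.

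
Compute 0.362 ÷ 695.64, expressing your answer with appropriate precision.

0.362 ÷ 695.64 = 0.000520384106722…
Multiplication/division keeps the fewest significant figures: 0.362 → 3 s.f., 695.64 → 5 s.f.; limit is 3.
Rounded to 3 significant figures: 5.20 × 10⁻⁴.

5.20 × 10⁻⁴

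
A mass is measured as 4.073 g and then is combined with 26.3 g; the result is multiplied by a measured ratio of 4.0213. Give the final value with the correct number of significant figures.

122 g

4.073 g + 26.3 g = 30.373 g; the sum is limited to 1 decimal place (3 s.f.).
Carrying full precision, 30.373 × 4.0213 = 122.1389449 g; 4.0213 has 5 s.f., so the result keeps min(3, 5) = 3 s.f.
Rounded to 3 significant figures: 122 g.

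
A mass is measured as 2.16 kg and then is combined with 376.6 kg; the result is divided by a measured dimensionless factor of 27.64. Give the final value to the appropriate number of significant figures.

13.70 kg

2.16 kg + 376.6 kg = 378.76 kg; the sum is limited to 1 decimal place (4 s.f.).
Carrying full precision, 378.76 ÷ 27.64 = 13.7033285094… kg; 27.64 has 4 s.f., so the result keeps min(4, 4) = 4 s.f.
Rounded to 4 significant figures: 13.70 kg.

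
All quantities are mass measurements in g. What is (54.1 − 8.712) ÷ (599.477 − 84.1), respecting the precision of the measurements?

54.1 − 8.712 = 45.388, limited to 1 d.p. → 3 s.f.; 599.477 − 84.1 = 515.377, limited to 1 d.p. → 4 s.f.
Carrying full precision, 45.388 ÷ 515.377 = 0.0880675699536…; keep min(3, 4) = 3 s.f.
Rounded to 3 significant figures: 8.81 × 10^-2.

8.81 × 10^-2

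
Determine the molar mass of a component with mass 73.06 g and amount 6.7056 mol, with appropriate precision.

molar mass = 73.06 g ÷ 6.7056 mol = 10.8953710332… g/mol.
73.06 has 4 significant figures; 6.7056 has 5.
Division/multiplication keeps the fewest: 4 significant figures.
Rounded: 10.90 g/mol.

10.90 g/mol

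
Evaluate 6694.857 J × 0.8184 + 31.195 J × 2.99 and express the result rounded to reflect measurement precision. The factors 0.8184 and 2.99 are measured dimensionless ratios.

5572 J

6694.857 × 0.8184 = 5479.0709688 → 5479 J (4 s.f., last digit at the 10^0 place).
31.195 × 2.99 = 93.27305 → 93.3 J (3 s.f., last digit at the 10^-1 place).
Sum: 5572.3440188 J; keep the coarser place, 10^0.
Result: 5572 J.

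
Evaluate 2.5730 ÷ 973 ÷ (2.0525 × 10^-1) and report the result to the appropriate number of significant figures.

2.5730 ÷ 973 ÷ (2.0525 × 10^-1) = 0.0128837942348…
Multiplication/division keeps the fewest significant figures: 2.5730 → 5 s.f., 973 → 3 s.f., 2.0525 × 10^-1 → 5 s.f.; limit is 3.
Rounded to 3 significant figures: 0.0129.

0.0129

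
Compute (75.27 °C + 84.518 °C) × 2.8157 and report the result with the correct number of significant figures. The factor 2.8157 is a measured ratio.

75.27 °C + 84.518 °C = 159.788 °C; the sum is limited to 2 decimal places (5 s.f.).
Carrying full precision, 159.788 × 2.8157 = 449.9150716 °C; 2.8157 has 5 s.f., so the result keeps min(5, 5) = 5 s.f.
Rounded to 5 significant figures: 449.92 °C.

449.92 °C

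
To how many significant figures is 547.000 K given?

547.000: trailing zeros after a decimal point are significant.

6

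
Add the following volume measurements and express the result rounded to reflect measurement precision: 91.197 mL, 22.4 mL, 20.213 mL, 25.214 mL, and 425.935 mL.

91.197 mL + 22.4 mL + 20.213 mL + 25.214 mL + 425.935 mL = 584.959 mL.
Addition/subtraction keeps the fewest decimal places: 91.197 → 3 decimal places, 22.4 → 1 decimal place, 20.213 → 3 decimal places, 25.214 → 3 decimal places, 425.935 → 3 decimal places; limit is 1.
Rounded to 1 decimal place: 585.0 mL.

585.0 mL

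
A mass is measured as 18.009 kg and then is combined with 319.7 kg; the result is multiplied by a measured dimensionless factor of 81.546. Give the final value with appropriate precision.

18.009 kg + 319.7 kg = 337.709 kg; the sum is limited to 1 decimal place (4 s.f.).
Carrying full precision, 337.709 × 81.546 = 27538.818114 kg; 81.546 has 5 s.f., so the result keeps min(4, 5) = 4 s.f.
Rounded to 4 significant figures: 2.754 × 10⁴ kg.

2.754 × 10⁴ kg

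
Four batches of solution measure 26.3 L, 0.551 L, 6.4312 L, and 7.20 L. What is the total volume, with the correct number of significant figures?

26.3 L + 0.551 L + 6.4312 L + 7.20 L = 40.4822 L.
Addition/subtraction keeps the fewest decimal places: 26.3 → 1 decimal place, 0.551 → 3 decimal places, 6.4312 → 4 decimal places, 7.20 → 2 decimal places; limit is 1.
Rounded to 1 decimal place: 40.5 L.

40.5 L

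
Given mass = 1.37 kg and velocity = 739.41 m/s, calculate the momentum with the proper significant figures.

1.01 × 10³ kg·m/s

momentum = 1.37 kg × 739.41 m/s = 1012.9917 kg·m/s.
1.37 has 3 significant figures; 739.41 has 5.
Division/multiplication keeps the fewest: 3 significant figures.
Rounded: 1.01 × 10³ kg·m/s.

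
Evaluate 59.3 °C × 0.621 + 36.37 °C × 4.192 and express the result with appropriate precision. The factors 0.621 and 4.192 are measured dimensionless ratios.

59.3 × 0.621 = 36.8253 → 36.8 °C (3 s.f., last digit at the 10^-1 place).
36.37 × 4.192 = 152.46304 → 152.5 °C (4 s.f., last digit at the 10^-1 place).
Sum: 189.28834 °C; keep the coarser place, 10^-1.
Result: 189.3 °C.

189.3 °C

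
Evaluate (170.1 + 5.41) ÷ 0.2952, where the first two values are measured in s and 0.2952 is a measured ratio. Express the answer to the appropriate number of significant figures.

170.1 s + 5.41 s = 175.51 s; the sum is limited to 1 decimal place (4 s.f.).
Carrying full precision, 175.51 ÷ 0.2952 = 594.546070461… s; 0.2952 has 4 s.f., so the result keeps min(4, 4) = 4 s.f.
Rounded to 4 significant figures: 594.5 s.

594.5 s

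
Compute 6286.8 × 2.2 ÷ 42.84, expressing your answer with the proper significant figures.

3.2 × 10^2

6286.8 × 2.2 ÷ 42.84 = 322.851540616…
Multiplication/division keeps the fewest significant figures: 6286.8 → 5 s.f., 2.2 → 2 s.f., 42.84 → 4 s.f.; limit is 2.
Rounded to 2 significant figures: 3.2 × 10^2.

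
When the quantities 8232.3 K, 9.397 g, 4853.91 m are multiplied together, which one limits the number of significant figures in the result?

9.397 g

8232.3 K → 5 s.f.; 9.397 g → 4 s.f.; 4853.91 m → 6 s.f.
The fewest is 4 significant figures, from 9.397 g.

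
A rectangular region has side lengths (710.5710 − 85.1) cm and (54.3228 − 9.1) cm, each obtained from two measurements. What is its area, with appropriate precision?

710.5710 − 85.1 = 625.4710, limited to 1 d.p. → 4 s.f.; 54.3228 − 9.1 = 45.2228, limited to 1 d.p. → 3 s.f.
Carrying full precision, 625.4710 × 45.2228 = 28285.5499388; keep min(4, 3) = 3 s.f.
Rounded to 3 significant figures: 2.83 × 10^4 cm².

2.83 × 10^4 cm²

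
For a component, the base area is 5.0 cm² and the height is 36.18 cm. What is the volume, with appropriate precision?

volume = 5.0 cm² × 36.18 cm = 180.9 cm³.
5.0 has 2 significant figures; 36.18 has 4.
Division/multiplication keeps the fewest: 2 significant figures.
Rounded: 1.8 × 10² cm³.

1.8 × 10² cm³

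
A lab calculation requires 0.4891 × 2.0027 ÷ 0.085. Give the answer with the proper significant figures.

0.4891 × 2.0027 ÷ 0.085 = 11.5237714118…
Multiplication/division keeps the fewest significant figures: 0.4891 → 4 s.f., 2.0027 → 5 s.f., 0.085 → 2 s.f.; limit is 2.
Rounded to 2 significant figures: 12.

12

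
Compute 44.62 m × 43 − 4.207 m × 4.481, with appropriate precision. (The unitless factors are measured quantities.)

1.9 × 10^3 m

44.62 × 43 = 1918.66 → 1.9 × 10^3 m (2 s.f., last digit at the 10^2 place).
4.207 × 4.481 = 18.851567 → 18.85 m (4 s.f., last digit at the 10^-2 place).
Difference: 1899.808433 m; keep the coarser place, 10^2.
Result: 1.9 × 10^3 m.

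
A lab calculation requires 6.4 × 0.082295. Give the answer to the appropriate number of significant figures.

0.53

6.4 × 0.082295 = 0.526688
Multiplication/division keeps the fewest significant figures: 6.4 → 2 s.f., 0.082295 → 5 s.f.; limit is 2.
Rounded to 2 significant figures: 0.53.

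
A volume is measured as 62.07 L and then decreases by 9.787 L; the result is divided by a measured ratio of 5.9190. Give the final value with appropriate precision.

62.07 L − 9.787 L = 52.283 L; the difference is limited to 2 decimal places (4 s.f.).
Carrying full precision, 52.283 ÷ 5.9190 = 8.83307991215… L; 5.9190 has 5 s.f., so the result keeps min(4, 5) = 4 s.f.
Rounded to 4 significant figures: 8.833 L.

8.833 L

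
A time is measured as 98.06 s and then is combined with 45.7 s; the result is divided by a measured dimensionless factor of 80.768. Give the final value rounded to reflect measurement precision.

1.780 s

98.06 s + 45.7 s = 143.76 s; the sum is limited to 1 decimal place (4 s.f.).
Carrying full precision, 143.76 ÷ 80.768 = 1.77991283677… s; 80.768 has 5 s.f., so the result keeps min(4, 5) = 4 s.f.
Rounded to 4 significant figures: 1.780 s.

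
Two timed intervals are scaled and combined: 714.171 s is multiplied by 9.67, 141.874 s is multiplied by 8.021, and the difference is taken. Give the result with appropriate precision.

714.171 × 9.67 = 6906.03357 → 6.91 × 10³ s (3 s.f., last digit at the 10^1 place).
141.874 × 8.021 = 1137.971354 → 1.138 × 10³ s (4 s.f., last digit at the 10^0 place).
Difference: 5768.062216 s; keep the coarser place, 10^1.
Result: 5.77 × 10³ s.

5.77 × 10³ s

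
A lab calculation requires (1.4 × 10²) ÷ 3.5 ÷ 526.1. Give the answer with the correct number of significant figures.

0.076

(1.4 × 10²) ÷ 3.5 ÷ 526.1 = 0.0760311727808…
Multiplication/division keeps the fewest significant figures: 1.4 × 10² → 2 s.f., 3.5 → 2 s.f., 526.1 → 4 s.f.; limit is 2.
Rounded to 2 significant figures: 0.076.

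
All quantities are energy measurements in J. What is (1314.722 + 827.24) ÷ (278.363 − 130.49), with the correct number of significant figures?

14.485

1314.722 + 827.24 = 2141.962, limited to 2 d.p. → 6 s.f.; 278.363 − 130.49 = 147.873, limited to 2 d.p. → 5 s.f.
Carrying full precision, 2141.962 ÷ 147.873 = 14.4851460375…; keep min(6, 5) = 5 s.f.
Rounded to 5 significant figures: 14.485.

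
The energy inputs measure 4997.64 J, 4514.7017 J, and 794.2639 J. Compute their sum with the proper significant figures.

10306.61 J

4997.64 J + 4514.7017 J + 794.2639 J = 10306.6056 J.
Addition/subtraction keeps the fewest decimal places: 4997.64 → 2 decimal places, 4514.7017 → 4 decimal places, 794.2639 → 4 decimal places; limit is 2.
Rounded to 2 decimal places: 10306.61 J.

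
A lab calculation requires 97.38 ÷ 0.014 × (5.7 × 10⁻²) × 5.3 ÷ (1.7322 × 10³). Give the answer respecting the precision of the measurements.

1.2

97.38 ÷ 0.014 × (5.7 × 10⁻²) × 5.3 ÷ (1.7322 × 10³) = 1.21309391855…
Multiplication/division keeps the fewest significant figures: 97.38 → 4 s.f., 0.014 → 2 s.f., 5.7 × 10⁻² → 2 s.f., 5.3 → 2 s.f., 1.7322 × 10³ → 5 s.f.; limit is 2.
Rounded to 2 significant figures: 1.2.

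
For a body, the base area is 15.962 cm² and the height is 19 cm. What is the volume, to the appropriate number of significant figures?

3.0 × 10^2 cm³

volume = 15.962 cm² × 19 cm = 303.278 cm³.
15.962 has 5 significant figures; 19 has 2.
Division/multiplication keeps the fewest: 2 significant figures.
Rounded: 3.0 × 10^2 cm³.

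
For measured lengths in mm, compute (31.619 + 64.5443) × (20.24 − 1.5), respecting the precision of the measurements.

1.80 × 10^3 mm²

31.619 + 64.5443 = 96.1633, limited to 3 d.p. → 5 s.f.; 20.24 − 1.5 = 18.74, limited to 1 d.p. → 3 s.f.
Carrying full precision, 96.1633 × 18.74 = 1802.100242; keep min(5, 3) = 3 s.f.
Rounded to 3 significant figures: 1.80 × 10^3 mm².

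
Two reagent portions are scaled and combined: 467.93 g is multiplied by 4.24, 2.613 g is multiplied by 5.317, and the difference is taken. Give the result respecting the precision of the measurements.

1.97 × 10³ g

467.93 × 4.24 = 1984.0232 → 1.98 × 10³ g (3 s.f., last digit at the 10^1 place).
2.613 × 5.317 = 13.893321 → 13.89 g (4 s.f., last digit at the 10^-2 place).
Difference: 1970.129879 g; keep the coarser place, 10^1.
Result: 1.97 × 10³ g.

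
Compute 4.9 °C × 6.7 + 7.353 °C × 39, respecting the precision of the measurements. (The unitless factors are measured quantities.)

4.9 × 6.7 = 32.83 → 33 °C (2 s.f., last digit at the 10^0 place).
7.353 × 39 = 286.767 → 2.9 × 10^2 °C (2 s.f., last digit at the 10^1 place).
Sum: 319.597 °C; keep the coarser place, 10^1.
Result: 3.2 × 10^2 °C.

3.2 × 10^2 °C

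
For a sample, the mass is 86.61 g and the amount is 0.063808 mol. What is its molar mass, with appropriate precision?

molar mass = 86.61 g ÷ 0.063808 mol = 1357.35330993… g/mol.
86.61 has 4 significant figures; 0.063808 has 5.
Division/multiplication keeps the fewest: 4 significant figures.
Rounded: 1357 g/mol.

1357 g/mol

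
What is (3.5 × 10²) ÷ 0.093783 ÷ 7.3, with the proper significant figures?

5.1 × 10²

(3.5 × 10²) ÷ 0.093783 ÷ 7.3 = 511.235570193…
Multiplication/division keeps the fewest significant figures: 3.5 × 10² → 2 s.f., 0.093783 → 5 s.f., 7.3 → 2 s.f.; limit is 2.
Rounded to 2 significant figures: 5.1 × 10².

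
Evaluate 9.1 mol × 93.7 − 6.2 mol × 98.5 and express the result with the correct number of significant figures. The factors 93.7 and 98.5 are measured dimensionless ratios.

9.1 × 93.7 = 852.67 → 8.5 × 10² mol (2 s.f., last digit at the 10^1 place).
6.2 × 98.5 = 610.7 → 6.1 × 10² mol (2 s.f., last digit at the 10^1 place).
Difference: 241.97 mol; keep the coarser place, 10^1.
Result: 2.4 × 10² mol.

2.4 × 10² mol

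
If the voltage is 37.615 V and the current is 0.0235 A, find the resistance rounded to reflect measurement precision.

1.60 × 10³ Ω

resistance = 37.615 V ÷ 0.0235 A = 1600.63829787… Ω.
37.615 has 5 significant figures; 0.0235 has 3.
Division/multiplication keeps the fewest: 3 significant figures.
Rounded: 1.60 × 10³ Ω.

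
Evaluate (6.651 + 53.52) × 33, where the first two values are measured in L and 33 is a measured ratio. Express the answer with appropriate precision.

2.0 × 10^3 L

6.651 L + 53.52 L = 60.171 L; the sum is limited to 2 decimal places (4 s.f.).
Carrying full precision, 60.171 × 33 = 1985.643 L; 33 has 2 s.f., so the result keeps min(4, 2) = 2 s.f.
Rounded to 2 significant figures: 2.0 × 10^3 L.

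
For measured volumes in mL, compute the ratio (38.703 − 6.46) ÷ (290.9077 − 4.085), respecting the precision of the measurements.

1.124 × 10^-1

38.703 − 6.46 = 32.243, limited to 2 d.p. → 4 s.f.; 290.9077 − 4.085 = 286.8227, limited to 3 d.p. → 6 s.f.
Carrying full precision, 32.243 ÷ 286.8227 = 0.112414393979…; keep min(4, 6) = 4 s.f.
Rounded to 4 significant figures: 1.124 × 10^-1.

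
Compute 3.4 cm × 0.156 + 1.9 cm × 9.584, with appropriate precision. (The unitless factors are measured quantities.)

19 cm

3.4 × 0.156 = 0.5304 → 0.53 cm (2 s.f., last digit at the 10^-2 place).
1.9 × 9.584 = 18.2096 → 18 cm (2 s.f., last digit at the 10^0 place).
Sum: 18.74 cm; keep the coarser place, 10^0.
Result: 19 cm.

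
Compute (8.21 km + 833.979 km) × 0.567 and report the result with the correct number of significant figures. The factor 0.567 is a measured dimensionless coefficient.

8.21 km + 833.979 km = 842.189 km; the sum is limited to 2 decimal places (5 s.f.).
Carrying full precision, 842.189 × 0.567 = 477.521163 km; 0.567 has 3 s.f., so the result keeps min(5, 3) = 3 s.f.
Rounded to 3 significant figures: 478 km.

478 km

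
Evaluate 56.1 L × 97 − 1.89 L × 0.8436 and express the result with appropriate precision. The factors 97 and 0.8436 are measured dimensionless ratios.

5.4 × 10³ L

56.1 × 97 = 5441.7 → 5.4 × 10³ L (2 s.f., last digit at the 10^2 place).
1.89 × 0.8436 = 1.594404 → 1.59 L (3 s.f., last digit at the 10^-2 place).
Difference: 5440.105596 L; keep the coarser place, 10^2.
Result: 5.4 × 10³ L.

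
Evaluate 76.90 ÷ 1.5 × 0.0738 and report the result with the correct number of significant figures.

3.8

76.90 ÷ 1.5 × 0.0738 = 3.78348
Multiplication/division keeps the fewest significant figures: 76.90 → 4 s.f., 1.5 → 2 s.f., 0.0738 → 3 s.f.; limit is 2.
Rounded to 2 significant figures: 3.8.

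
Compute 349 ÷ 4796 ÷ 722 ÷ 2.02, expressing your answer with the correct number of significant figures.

4.99 × 10⁻⁵

349 ÷ 4796 ÷ 722 ÷ 2.02 = 0.0000498950756597…
Multiplication/division keeps the fewest significant figures: 349 → 3 s.f., 4796 → 4 s.f., 722 → 3 s.f., 2.02 → 3 s.f.; limit is 3.
Rounded to 3 significant figures: 4.99 × 10⁻⁵.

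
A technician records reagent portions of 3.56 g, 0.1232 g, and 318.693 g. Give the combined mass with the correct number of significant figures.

322.38 g

3.56 g + 0.1232 g + 318.693 g = 322.3762 g.
Addition/subtraction keeps the fewest decimal places: 3.56 → 2 decimal places, 0.1232 → 4 decimal places, 318.693 → 3 decimal places; limit is 2.
Rounded to 2 decimal places: 322.38 g.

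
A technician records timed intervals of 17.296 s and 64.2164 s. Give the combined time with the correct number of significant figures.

17.296 s + 64.2164 s = 81.5124 s.
Addition/subtraction keeps the fewest decimal places: 17.296 → 3 decimal places, 64.2164 → 4 decimal places; limit is 3.
Rounded to 3 decimal places: 81.512 s.

81.512 s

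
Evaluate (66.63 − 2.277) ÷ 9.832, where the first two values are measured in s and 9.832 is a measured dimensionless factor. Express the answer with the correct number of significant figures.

6.545 s

66.63 s − 2.277 s = 64.353 s; the difference is limited to 2 decimal places (4 s.f.).
Carrying full precision, 64.353 ÷ 9.832 = 6.54526037429… s; 9.832 has 4 s.f., so the result keeps min(4, 4) = 4 s.f.
Rounded to 4 significant figures: 6.545 s.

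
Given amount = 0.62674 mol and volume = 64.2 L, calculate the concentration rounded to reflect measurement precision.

0.00976 mol/L

concentration = 0.62674 mol ÷ 64.2 L = 0.00976230529595… mol/L.
0.62674 has 5 significant figures; 64.2 has 3.
Division/multiplication keeps the fewest: 3 significant figures.
Rounded: 0.00976 mol/L.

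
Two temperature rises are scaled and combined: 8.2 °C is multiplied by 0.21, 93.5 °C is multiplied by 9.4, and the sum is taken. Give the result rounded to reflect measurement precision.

8.8 × 10^2 °C

8.2 × 0.21 = 1.722 → 1.7 °C (2 s.f., last digit at the 10^-1 place).
93.5 × 9.4 = 878.9 → 8.8 × 10^2 °C (2 s.f., last digit at the 10^1 place).
Sum: 880.622 °C; keep the coarser place, 10^1.
Result: 8.8 × 10^2 °C.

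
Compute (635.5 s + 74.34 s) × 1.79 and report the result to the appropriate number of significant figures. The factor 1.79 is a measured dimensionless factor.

635.5 s + 74.34 s = 709.84 s; the sum is limited to 1 decimal place (4 s.f.).
Carrying full precision, 709.84 × 1.79 = 1270.6136 s; 1.79 has 3 s.f., so the result keeps min(4, 3) = 3 s.f.
Rounded to 3 significant figures: 1.27 × 10^3 s.

1.27 × 10^3 s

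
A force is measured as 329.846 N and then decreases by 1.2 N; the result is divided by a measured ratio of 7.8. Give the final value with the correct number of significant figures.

42 N

329.846 N − 1.2 N = 328.646 N; the difference is limited to 1 decimal place (4 s.f.).
Carrying full precision, 328.646 ÷ 7.8 = 42.1341025641… N; 7.8 has 2 s.f., so the result keeps min(4, 2) = 2 s.f.
Rounded to 2 significant figures: 42 N.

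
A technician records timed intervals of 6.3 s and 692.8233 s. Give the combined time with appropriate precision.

6.3 s + 692.8233 s = 699.1233 s.
Addition/subtraction keeps the fewest decimal places: 6.3 → 1 decimal place, 692.8233 → 4 decimal places; limit is 1.
Rounded to 1 decimal place: 699.1 s.

699.1 s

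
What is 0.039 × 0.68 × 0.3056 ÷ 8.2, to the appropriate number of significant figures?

0.039 × 0.68 × 0.3056 ÷ 8.2 = 0.000988355121951…
Multiplication/division keeps the fewest significant figures: 0.039 → 2 s.f., 0.68 → 2 s.f., 0.3056 → 4 s.f., 8.2 → 2 s.f.; limit is 2.
Rounded to 2 significant figures: 9.9 × 10⁻⁴.

9.9 × 10⁻⁴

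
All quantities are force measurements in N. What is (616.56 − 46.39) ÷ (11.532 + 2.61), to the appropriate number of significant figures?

616.56 − 46.39 = 570.17, limited to 2 d.p. → 5 s.f.; 11.532 + 2.61 = 14.142, limited to 2 d.p. → 4 s.f.
Carrying full precision, 570.17 ÷ 14.142 = 40.3174939895…; keep min(5, 4) = 4 s.f.
Rounded to 4 significant figures: 40.32.

40.32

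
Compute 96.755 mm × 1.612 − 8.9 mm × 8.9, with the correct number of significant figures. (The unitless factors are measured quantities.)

77 mm

96.755 × 1.612 = 155.96906 → 156.0 mm (4 s.f., last digit at the 10^-1 place).
8.9 × 8.9 = 79.21 → 79 mm (2 s.f., last digit at the 10^0 place).
Difference: 76.75906 mm; keep the coarser place, 10^0.
Result: 77 mm.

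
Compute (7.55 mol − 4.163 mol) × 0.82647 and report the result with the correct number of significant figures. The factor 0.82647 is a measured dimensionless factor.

7.55 mol − 4.163 mol = 3.387 mol; the difference is limited to 2 decimal places (3 s.f.).
Carrying full precision, 3.387 × 0.82647 = 2.79925389 mol; 0.82647 has 5 s.f., so the result keeps min(3, 5) = 3 s.f.
Rounded to 3 significant figures: 2.80 mol.

2.80 mol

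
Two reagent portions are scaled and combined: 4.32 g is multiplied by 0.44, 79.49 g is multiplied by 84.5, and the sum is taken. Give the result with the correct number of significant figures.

4.32 × 0.44 = 1.9008 → 1.9 g (2 s.f., last digit at the 10^-1 place).
79.49 × 84.5 = 6716.905 → 6.72 × 10³ g (3 s.f., last digit at the 10^1 place).
Sum: 6718.8058 g; keep the coarser place, 10^1.
Result: 6.72 × 10³ g.

6.72 × 10³ g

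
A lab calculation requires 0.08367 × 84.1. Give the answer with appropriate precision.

7.04

0.08367 × 84.1 = 7.036647
Multiplication/division keeps the fewest significant figures: 0.08367 → 4 s.f., 84.1 → 3 s.f.; limit is 3.
Rounded to 3 significant figures: 7.04.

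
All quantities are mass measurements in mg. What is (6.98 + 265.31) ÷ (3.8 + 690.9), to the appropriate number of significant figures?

0.3920

6.98 + 265.31 = 272.29, limited to 2 d.p. → 5 s.f.; 3.8 + 690.9 = 694.7, limited to 1 d.p. → 4 s.f.
Carrying full precision, 272.29 ÷ 694.7 = 0.391953361163…; keep min(5, 4) = 4 s.f.
Rounded to 4 significant figures: 0.3920.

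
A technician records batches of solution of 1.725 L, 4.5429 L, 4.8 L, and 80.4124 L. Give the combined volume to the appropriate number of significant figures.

1.725 L + 4.5429 L + 4.8 L + 80.4124 L = 91.4803 L.
Addition/subtraction keeps the fewest decimal places: 1.725 → 3 decimal places, 4.5429 → 4 decimal places, 4.8 → 1 decimal place, 80.4124 → 4 decimal places; limit is 1.
Rounded to 1 decimal place: 91.5 L.

91.5 L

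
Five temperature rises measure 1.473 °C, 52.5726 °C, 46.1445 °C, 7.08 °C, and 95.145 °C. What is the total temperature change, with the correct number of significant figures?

1.473 °C + 52.5726 °C + 46.1445 °C + 7.08 °C + 95.145 °C = 202.4151 °C.
Addition/subtraction keeps the fewest decimal places: 1.473 → 3 decimal places, 52.5726 → 4 decimal places, 46.1445 → 4 decimal places, 7.08 → 2 decimal places, 95.145 → 3 decimal places; limit is 2.
Rounded to 2 decimal places: 202.42 °C.

202.42 °C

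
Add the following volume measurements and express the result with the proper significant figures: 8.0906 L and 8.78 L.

16.87 L

8.0906 L + 8.78 L = 16.8706 L.
Addition/subtraction keeps the fewest decimal places: 8.0906 → 4 decimal places, 8.78 → 2 decimal places; limit is 2.
Rounded to 2 decimal places: 16.87 L.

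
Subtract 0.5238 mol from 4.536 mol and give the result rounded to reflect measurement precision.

4.536 mol − 0.5238 mol = 4.0122 mol.
Addition/subtraction keeps the fewest decimal places: 4.536 → 3 decimal places, 0.5238 → 4 decimal places; limit is 3.
Rounded to 3 decimal places: 4.012 mol.

4.012 mol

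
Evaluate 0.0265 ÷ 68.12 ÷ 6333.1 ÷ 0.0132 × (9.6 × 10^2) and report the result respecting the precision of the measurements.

0.0265 ÷ 68.12 ÷ 6333.1 ÷ 0.0132 × (9.6 × 10^2) = 0.00446737275089…
Multiplication/division keeps the fewest significant figures: 0.0265 → 3 s.f., 68.12 → 4 s.f., 6333.1 → 5 s.f., 0.0132 → 3 s.f., 9.6 × 10^2 → 2 s.f.; limit is 2.
Rounded to 2 significant figures: 0.0045.

0.0045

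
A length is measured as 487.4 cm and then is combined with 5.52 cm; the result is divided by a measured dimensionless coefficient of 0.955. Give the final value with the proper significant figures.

487.4 cm + 5.52 cm = 492.92 cm; the sum is limited to 1 decimal place (4 s.f.).
Carrying full precision, 492.92 ÷ 0.955 = 516.146596859… cm; 0.955 has 3 s.f., so the result keeps min(4, 3) = 3 s.f.
Rounded to 3 significant figures: 516 cm.

516 cm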